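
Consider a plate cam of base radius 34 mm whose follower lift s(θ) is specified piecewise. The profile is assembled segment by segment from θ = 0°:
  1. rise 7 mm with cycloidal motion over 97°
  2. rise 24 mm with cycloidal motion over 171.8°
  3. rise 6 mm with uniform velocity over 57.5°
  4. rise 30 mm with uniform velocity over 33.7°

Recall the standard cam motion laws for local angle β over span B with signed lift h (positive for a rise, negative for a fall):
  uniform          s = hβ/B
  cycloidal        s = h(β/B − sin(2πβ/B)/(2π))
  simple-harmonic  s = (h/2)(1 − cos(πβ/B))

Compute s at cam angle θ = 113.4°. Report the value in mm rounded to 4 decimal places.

seg 1 [0°–97°] cycloidal, h=7: full span → s += 7 → s = 7.0000
seg 2 [97°–268.8°] cycloidal, h=24: θ=113.4° here. β=16.4, B=171.8. 24·(0.0955 − sin(2π·0.0955)/(2π)) = 0.1349 → s = 7.1349

7.1349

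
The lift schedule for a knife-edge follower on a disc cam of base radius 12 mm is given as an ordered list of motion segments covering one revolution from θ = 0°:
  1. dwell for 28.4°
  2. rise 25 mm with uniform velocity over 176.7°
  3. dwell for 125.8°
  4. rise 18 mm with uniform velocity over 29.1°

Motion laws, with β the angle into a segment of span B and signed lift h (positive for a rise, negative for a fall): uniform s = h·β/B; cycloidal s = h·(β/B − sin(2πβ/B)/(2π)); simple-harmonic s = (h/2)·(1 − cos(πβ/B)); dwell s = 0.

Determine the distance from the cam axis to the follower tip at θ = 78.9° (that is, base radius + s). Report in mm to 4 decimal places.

seg 1 [0°–28.4°] dwell: s stays 0.0000
seg 2 [28.4°–205.1°] uniform, h=25: θ=78.9° here. β=50.5, B=176.7. 25·50.5/176.7 = 7.1449 → s = 7.1449
radial distance = base radius + s = 12 + 7.1449 = 19.1449

19.1449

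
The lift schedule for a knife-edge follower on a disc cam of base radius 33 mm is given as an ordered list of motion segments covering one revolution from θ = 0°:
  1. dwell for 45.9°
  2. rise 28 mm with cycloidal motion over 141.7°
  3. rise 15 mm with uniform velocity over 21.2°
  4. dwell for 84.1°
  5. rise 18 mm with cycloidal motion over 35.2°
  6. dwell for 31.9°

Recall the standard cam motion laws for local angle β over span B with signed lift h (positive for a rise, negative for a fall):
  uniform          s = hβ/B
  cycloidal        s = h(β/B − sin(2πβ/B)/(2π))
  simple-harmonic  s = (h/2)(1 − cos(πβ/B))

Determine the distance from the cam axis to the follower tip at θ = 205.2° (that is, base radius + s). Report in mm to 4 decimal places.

seg 1 [0°–45.9°] dwell: s stays 0.0000
seg 2 [45.9°–187.6°] cycloidal, h=28: full span → s += 28 → s = 28.0000
seg 3 [187.6°–208.8°] uniform, h=15: θ=205.2° here. β=17.6, B=21.2. 15·17.6/21.2 = 12.4528 → s = 40.4528
radial distance = base radius + s = 33 + 40.4528 = 73.4528

73.4528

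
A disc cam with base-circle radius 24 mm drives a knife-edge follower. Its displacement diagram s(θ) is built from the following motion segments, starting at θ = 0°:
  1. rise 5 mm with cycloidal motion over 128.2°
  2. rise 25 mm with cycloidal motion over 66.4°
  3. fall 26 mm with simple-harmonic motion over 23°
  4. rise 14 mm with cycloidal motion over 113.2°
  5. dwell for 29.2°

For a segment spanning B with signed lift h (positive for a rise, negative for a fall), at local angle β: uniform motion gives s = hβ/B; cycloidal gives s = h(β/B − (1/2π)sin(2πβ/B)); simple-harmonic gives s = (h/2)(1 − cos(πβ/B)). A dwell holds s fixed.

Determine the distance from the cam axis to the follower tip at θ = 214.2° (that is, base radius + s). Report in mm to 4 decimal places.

seg 1 [0°–128.2°] cycloidal, h=5: full span → s += 5 → s = 5.0000
seg 2 [128.2°–194.6°] cycloidal, h=25: full span → s += 25 → s = 30.0000
seg 3 [194.6°–217.6°] simple-harmonic, h=-26: θ=214.2° here. β=19.6, B=23. -26/2·(1 − cos(π·0.8522)) = -24.6231 → s = 5.3769
radial distance = base radius + s = 24 + 5.3769 = 29.3769

29.3769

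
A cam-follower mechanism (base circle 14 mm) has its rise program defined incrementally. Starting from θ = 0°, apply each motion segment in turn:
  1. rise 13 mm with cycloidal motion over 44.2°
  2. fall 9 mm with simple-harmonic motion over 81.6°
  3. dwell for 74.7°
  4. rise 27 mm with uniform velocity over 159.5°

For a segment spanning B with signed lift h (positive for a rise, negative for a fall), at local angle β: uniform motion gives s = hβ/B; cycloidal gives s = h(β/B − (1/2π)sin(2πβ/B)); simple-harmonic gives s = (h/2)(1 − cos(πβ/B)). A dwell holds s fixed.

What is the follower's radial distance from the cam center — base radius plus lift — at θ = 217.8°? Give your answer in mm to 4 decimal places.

seg 1 [0°–44.2°] cycloidal, h=13: full span → s += 13 → s = 13.0000
seg 2 [44.2°–125.8°] simple-harmonic, h=-9: full span → s += -9 → s = 4.0000
seg 3 [125.8°–200.5°] dwell: s stays 4.0000
seg 4 [200.5°–360°] uniform, h=27: θ=217.8° here. β=17.3, B=159.5. 27·17.3/159.5 = 2.9285 → s = 6.9285
radial distance = base radius + s = 14 + 6.9285 = 20.9285

20.9285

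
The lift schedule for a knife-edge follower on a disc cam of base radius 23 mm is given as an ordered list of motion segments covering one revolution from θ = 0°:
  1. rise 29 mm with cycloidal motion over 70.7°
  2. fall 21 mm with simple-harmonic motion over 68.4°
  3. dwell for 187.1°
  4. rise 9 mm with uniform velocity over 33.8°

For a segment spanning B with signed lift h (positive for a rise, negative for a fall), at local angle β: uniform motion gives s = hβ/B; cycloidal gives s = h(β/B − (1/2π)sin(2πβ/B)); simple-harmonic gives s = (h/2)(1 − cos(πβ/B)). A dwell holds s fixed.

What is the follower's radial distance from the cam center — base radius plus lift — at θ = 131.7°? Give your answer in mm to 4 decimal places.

seg 1 [0°–70.7°] cycloidal, h=29: full span → s += 29 → s = 29.0000
seg 2 [70.7°–139.1°] simple-harmonic, h=-21: θ=131.7° here. β=61, B=68.4. -21/2·(1 − cos(π·0.8918)) = -20.3993 → s = 8.6007
radial distance = base radius + s = 23 + 8.6007 = 31.6007

31.6007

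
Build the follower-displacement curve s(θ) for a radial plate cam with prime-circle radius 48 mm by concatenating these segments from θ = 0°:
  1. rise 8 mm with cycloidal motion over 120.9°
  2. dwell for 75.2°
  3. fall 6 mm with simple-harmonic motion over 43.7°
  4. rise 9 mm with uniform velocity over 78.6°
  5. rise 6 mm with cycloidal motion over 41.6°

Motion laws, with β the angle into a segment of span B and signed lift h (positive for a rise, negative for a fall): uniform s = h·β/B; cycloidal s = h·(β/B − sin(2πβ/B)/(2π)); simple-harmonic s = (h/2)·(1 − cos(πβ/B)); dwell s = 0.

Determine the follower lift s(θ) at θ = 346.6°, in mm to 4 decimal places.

seg 1 [0°–120.9°] cycloidal, h=8: full span → s += 8 → s = 8.0000
seg 2 [120.9°–196.1°] dwell: s stays 8.0000
seg 3 [196.1°–239.8°] simple-harmonic, h=-6: full span → s += -6 → s = 2.0000
seg 4 [239.8°–318.4°] uniform, h=9: full span → s += 9 → s = 11.0000
seg 5 [318.4°–360°] cycloidal, h=6: θ=346.6° here. β=28.2, B=41.6. 6·(0.6779 − sin(2π·0.6779)/(2π)) = 4.9259 → s = 15.9259

15.9259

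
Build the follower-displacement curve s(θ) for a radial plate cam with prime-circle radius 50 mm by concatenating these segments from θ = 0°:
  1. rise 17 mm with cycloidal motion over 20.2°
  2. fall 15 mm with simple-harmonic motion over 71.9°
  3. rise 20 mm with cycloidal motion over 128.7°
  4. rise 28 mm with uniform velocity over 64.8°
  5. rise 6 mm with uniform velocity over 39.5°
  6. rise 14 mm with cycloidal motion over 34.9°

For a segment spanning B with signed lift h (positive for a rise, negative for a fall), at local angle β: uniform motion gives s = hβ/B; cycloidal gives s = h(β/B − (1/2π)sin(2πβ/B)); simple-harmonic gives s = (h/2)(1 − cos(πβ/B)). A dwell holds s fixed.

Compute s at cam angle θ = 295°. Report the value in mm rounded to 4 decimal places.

seg 1 [0°–20.2°] cycloidal, h=17: full span → s += 17 → s = 17.0000
seg 2 [20.2°–92.1°] simple-harmonic, h=-15: full span → s += -15 → s = 2.0000
seg 3 [92.1°–220.8°] cycloidal, h=20: full span → s += 20 → s = 22.0000
seg 4 [220.8°–285.6°] uniform, h=28: full span → s += 28 → s = 50.0000
seg 5 [285.6°–325.1°] uniform, h=6: θ=295° here. β=9.4, B=39.5. 6·9.4/39.5 = 1.4278 → s = 51.4278

51.4278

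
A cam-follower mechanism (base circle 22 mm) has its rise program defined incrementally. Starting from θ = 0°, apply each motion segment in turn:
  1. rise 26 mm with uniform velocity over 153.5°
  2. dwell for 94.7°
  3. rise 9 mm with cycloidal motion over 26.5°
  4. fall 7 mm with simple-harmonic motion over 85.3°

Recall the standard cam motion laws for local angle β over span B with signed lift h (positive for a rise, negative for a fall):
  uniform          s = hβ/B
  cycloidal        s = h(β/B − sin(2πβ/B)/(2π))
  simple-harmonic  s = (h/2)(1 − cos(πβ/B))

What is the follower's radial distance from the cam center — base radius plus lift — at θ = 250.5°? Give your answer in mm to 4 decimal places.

seg 1 [0°–153.5°] uniform, h=26: full span → s += 26 → s = 26.0000
seg 2 [153.5°–248.2°] dwell: s stays 26.0000
seg 3 [248.2°–274.7°] cycloidal, h=9: θ=250.5° here. β=2.3, B=26.5. 9·(0.0868 − sin(2π·0.0868)/(2π)) = 0.0381 → s = 26.0381
radial distance = base radius + s = 22 + 26.0381 = 48.0381

48.0381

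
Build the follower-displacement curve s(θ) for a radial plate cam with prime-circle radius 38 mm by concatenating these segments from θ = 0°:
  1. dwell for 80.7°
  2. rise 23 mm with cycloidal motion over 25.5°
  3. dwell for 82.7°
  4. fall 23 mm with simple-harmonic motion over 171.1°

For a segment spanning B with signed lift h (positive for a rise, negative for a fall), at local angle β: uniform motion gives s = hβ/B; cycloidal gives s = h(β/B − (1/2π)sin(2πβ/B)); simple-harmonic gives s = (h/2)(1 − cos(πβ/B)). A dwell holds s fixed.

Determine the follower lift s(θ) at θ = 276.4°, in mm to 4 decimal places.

seg 1 [0°–80.7°] dwell: s stays 0.0000
seg 2 [80.7°–106.2°] cycloidal, h=23: full span → s += 23 → s = 23.0000
seg 3 [106.2°–188.9°] dwell: s stays 23.0000
seg 4 [188.9°–360°] simple-harmonic, h=-23: θ=276.4° here. β=87.5, B=171.1. -23/2·(1 − cos(π·0.5114)) = -11.9117 → s = 11.0883

11.0883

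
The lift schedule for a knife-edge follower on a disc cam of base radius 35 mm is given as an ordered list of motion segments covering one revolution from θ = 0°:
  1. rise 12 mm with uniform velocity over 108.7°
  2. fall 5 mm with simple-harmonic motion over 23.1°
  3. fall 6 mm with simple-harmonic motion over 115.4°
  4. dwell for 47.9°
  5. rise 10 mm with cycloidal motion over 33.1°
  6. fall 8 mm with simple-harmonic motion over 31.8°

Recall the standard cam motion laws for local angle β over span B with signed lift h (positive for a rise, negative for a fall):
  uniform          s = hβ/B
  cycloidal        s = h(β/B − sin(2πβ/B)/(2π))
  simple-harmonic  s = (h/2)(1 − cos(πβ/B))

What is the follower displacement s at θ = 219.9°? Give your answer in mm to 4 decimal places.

seg 1 [0°–108.7°] uniform, h=12: full span → s += 12 → s = 12.0000
seg 2 [108.7°–131.8°] simple-harmonic, h=-5: full span → s += -5 → s = 7.0000
seg 3 [131.8°–247.2°] simple-harmonic, h=-6: θ=219.9° here. β=88.1, B=115.4. -6/2·(1 − cos(π·0.7634)) = -5.2089 → s = 1.7911

1.7911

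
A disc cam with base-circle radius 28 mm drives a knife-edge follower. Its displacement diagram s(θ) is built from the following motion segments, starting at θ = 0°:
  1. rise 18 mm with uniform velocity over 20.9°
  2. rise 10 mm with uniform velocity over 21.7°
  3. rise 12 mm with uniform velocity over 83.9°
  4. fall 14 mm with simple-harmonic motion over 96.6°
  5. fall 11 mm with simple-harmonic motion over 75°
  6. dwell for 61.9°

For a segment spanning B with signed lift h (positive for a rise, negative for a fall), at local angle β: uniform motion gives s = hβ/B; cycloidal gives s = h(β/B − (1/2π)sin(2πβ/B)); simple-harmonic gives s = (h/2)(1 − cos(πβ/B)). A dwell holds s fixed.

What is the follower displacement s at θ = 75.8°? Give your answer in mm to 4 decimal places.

seg 1 [0°–20.9°] uniform, h=18: full span → s += 18 → s = 18.0000
seg 2 [20.9°–42.6°] uniform, h=10: full span → s += 10 → s = 28.0000
seg 3 [42.6°–126.5°] uniform, h=12: θ=75.8° here. β=33.2, B=83.9. 12·33.2/83.9 = 4.7485 → s = 32.7485

32.7485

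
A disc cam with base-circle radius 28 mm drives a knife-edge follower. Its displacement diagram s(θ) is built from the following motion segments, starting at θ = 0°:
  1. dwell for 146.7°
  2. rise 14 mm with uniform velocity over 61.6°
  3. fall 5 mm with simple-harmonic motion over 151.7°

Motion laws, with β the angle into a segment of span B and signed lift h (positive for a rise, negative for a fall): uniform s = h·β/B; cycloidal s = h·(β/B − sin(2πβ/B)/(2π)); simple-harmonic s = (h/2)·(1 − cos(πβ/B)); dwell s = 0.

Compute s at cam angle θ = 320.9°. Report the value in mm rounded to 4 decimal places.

seg 1 [0°–146.7°] dwell: s stays 0.0000
seg 2 [146.7°–208.3°] uniform, h=14: full span → s += 14 → s = 14.0000
seg 3 [208.3°–360°] simple-harmonic, h=-5: θ=320.9° here. β=112.6, B=151.7. -5/2·(1 − cos(π·0.7423)) = -4.2242 → s = 9.7758

9.7758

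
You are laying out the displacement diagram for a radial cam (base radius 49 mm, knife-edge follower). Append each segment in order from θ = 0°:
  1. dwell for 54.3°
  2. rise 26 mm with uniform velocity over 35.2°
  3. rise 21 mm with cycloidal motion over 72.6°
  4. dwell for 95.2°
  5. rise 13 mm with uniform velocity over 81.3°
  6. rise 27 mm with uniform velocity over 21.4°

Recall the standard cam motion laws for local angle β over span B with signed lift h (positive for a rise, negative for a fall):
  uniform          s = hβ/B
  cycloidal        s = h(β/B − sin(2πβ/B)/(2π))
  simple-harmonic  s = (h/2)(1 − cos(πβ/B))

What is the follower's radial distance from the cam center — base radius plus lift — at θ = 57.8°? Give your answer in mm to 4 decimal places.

seg 1 [0°–54.3°] dwell: s stays 0.0000
seg 2 [54.3°–89.5°] uniform, h=26: θ=57.8° here. β=3.5, B=35.2. 26·3.5/35.2 = 2.5852 → s = 2.5852
radial distance = base radius + s = 49 + 2.5852 = 51.5852

51.5852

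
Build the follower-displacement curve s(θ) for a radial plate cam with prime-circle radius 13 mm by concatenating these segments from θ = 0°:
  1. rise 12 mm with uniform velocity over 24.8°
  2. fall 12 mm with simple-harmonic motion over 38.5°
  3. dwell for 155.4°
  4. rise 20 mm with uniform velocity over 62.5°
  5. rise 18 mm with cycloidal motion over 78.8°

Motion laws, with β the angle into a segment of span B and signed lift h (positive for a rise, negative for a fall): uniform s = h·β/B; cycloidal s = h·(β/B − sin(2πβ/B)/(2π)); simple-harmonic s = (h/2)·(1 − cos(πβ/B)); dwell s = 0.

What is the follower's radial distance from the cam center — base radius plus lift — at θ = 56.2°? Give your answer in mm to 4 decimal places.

seg 1 [0°–24.8°] uniform, h=12: full span → s += 12 → s = 12.0000
seg 2 [24.8°–63.3°] simple-harmonic, h=-12: θ=56.2° here. β=31.4, B=38.5. -12/2·(1 − cos(π·0.8156)) = -11.0209 → s = 0.9791
radial distance = base radius + s = 13 + 0.9791 = 13.9791

13.9791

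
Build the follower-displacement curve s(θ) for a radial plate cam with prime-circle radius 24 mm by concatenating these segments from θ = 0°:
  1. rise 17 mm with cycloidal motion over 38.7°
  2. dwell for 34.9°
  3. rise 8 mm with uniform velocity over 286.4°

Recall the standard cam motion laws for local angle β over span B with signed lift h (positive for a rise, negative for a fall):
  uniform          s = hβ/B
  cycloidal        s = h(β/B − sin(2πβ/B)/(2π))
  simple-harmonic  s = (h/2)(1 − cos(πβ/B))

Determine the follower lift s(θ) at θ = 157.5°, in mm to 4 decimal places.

seg 1 [0°–38.7°] cycloidal, h=17: full span → s += 17 → s = 17.0000
seg 2 [38.7°–73.6°] dwell: s stays 17.0000
seg 3 [73.6°–360°] uniform, h=8: θ=157.5° here. β=83.9, B=286.4. 8·83.9/286.4 = 2.3436 → s = 19.3436

19.3436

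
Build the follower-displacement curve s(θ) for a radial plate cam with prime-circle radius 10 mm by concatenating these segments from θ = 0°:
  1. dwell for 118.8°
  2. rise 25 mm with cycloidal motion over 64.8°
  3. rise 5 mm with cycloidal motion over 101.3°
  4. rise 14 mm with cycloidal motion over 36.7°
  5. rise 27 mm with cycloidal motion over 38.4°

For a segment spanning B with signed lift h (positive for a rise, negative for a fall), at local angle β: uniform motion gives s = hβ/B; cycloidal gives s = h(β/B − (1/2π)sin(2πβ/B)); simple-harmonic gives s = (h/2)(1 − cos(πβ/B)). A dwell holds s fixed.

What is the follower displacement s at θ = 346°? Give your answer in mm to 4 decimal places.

seg 1 [0°–118.8°] dwell: s stays 0.0000
seg 2 [118.8°–183.6°] cycloidal, h=25: full span → s += 25 → s = 25.0000
seg 3 [183.6°–284.9°] cycloidal, h=5: full span → s += 5 → s = 30.0000
seg 4 [284.9°–321.6°] cycloidal, h=14: full span → s += 14 → s = 44.0000
seg 5 [321.6°–360°] cycloidal, h=27: θ=346° here. β=24.4, B=38.4. 27·(0.6354 − sin(2π·0.6354)/(2π)) = 20.3870 → s = 64.3870

64.3870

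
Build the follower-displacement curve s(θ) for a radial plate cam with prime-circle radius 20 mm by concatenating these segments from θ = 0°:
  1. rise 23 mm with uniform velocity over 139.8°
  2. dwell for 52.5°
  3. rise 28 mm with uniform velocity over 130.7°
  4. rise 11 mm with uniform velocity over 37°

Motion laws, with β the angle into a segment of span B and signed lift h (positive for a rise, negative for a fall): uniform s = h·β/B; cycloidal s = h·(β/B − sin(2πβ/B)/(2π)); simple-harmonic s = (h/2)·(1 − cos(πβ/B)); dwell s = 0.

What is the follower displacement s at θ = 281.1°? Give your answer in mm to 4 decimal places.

seg 1 [0°–139.8°] uniform, h=23: full span → s += 23 → s = 23.0000
seg 2 [139.8°–192.3°] dwell: s stays 23.0000
seg 3 [192.3°–323°] uniform, h=28: θ=281.1° here. β=88.8, B=130.7. 28·88.8/130.7 = 19.0237 → s = 42.0237

42.0237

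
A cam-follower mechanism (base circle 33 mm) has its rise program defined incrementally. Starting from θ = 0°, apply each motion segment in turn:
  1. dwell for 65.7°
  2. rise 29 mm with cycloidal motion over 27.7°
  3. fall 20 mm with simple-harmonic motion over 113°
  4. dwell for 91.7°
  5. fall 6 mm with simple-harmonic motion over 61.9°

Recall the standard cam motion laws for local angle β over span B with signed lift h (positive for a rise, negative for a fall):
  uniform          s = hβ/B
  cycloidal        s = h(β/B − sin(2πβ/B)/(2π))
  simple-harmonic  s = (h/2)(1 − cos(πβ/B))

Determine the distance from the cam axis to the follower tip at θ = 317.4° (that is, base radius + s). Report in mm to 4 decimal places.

seg 1 [0°–65.7°] dwell: s stays 0.0000
seg 2 [65.7°–93.4°] cycloidal, h=29: full span → s += 29 → s = 29.0000
seg 3 [93.4°–206.4°] simple-harmonic, h=-20: full span → s += -20 → s = 9.0000
seg 4 [206.4°–298.1°] dwell: s stays 9.0000
seg 5 [298.1°–360°] simple-harmonic, h=-6: θ=317.4° here. β=19.3, B=61.9. -6/2·(1 − cos(π·0.3118)) = -1.3278 → s = 7.6722
radial distance = base radius + s = 33 + 7.6722 = 40.6722

40.6722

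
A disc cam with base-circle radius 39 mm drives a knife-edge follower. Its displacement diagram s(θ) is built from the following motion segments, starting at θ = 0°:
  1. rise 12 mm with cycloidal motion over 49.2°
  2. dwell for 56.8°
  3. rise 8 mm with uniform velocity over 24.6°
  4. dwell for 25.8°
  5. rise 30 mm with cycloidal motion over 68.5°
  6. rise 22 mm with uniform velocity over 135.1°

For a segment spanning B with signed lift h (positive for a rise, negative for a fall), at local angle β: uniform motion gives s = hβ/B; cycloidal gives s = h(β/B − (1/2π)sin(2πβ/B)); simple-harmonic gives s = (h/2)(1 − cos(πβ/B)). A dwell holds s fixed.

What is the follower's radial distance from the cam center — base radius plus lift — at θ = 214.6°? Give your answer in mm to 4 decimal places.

seg 1 [0°–49.2°] cycloidal, h=12: full span → s += 12 → s = 12.0000
seg 2 [49.2°–106°] dwell: s stays 12.0000
seg 3 [106°–130.6°] uniform, h=8: full span → s += 8 → s = 20.0000
seg 4 [130.6°–156.4°] dwell: s stays 20.0000
seg 5 [156.4°–224.9°] cycloidal, h=30: θ=214.6° here. β=58.2, B=68.5. 30·(0.8496 − sin(2π·0.8496)/(2π)) = 29.3582 → s = 49.3582
radial distance = base radius + s = 39 + 49.3582 = 88.3582

88.3582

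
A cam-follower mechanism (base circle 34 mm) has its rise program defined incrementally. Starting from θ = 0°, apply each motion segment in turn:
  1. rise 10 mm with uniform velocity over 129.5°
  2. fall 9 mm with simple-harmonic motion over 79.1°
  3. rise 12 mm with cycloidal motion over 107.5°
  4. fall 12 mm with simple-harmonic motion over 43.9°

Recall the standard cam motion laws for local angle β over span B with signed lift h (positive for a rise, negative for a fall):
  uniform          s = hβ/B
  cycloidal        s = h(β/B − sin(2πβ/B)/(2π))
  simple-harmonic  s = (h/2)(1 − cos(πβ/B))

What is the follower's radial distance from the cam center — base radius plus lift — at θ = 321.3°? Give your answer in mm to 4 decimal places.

seg 1 [0°–129.5°] uniform, h=10: full span → s += 10 → s = 10.0000
seg 2 [129.5°–208.6°] simple-harmonic, h=-9: full span → s += -9 → s = 1.0000
seg 3 [208.6°–316.1°] cycloidal, h=12: full span → s += 12 → s = 13.0000
seg 4 [316.1°–360°] simple-harmonic, h=-12: θ=321.3° here. β=5.2, B=43.9. -12/2·(1 − cos(π·0.1185)) = -0.4107 → s = 12.5893
radial distance = base radius + s = 34 + 12.5893 = 46.5893

46.5893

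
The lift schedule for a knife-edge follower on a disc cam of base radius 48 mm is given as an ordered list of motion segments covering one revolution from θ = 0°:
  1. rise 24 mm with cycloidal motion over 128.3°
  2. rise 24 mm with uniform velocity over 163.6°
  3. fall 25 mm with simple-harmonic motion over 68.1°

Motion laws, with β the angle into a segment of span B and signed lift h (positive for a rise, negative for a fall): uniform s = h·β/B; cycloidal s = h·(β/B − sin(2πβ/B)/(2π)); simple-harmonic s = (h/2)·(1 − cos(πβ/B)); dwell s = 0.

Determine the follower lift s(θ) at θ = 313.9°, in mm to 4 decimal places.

seg 1 [0°–128.3°] cycloidal, h=24: full span → s += 24 → s = 24.0000
seg 2 [128.3°–291.9°] uniform, h=24: full span → s += 24 → s = 48.0000
seg 3 [291.9°–360°] simple-harmonic, h=-25: θ=313.9° here. β=22, B=68.1. -25/2·(1 − cos(π·0.3231)) = -5.9037 → s = 42.0963

42.0963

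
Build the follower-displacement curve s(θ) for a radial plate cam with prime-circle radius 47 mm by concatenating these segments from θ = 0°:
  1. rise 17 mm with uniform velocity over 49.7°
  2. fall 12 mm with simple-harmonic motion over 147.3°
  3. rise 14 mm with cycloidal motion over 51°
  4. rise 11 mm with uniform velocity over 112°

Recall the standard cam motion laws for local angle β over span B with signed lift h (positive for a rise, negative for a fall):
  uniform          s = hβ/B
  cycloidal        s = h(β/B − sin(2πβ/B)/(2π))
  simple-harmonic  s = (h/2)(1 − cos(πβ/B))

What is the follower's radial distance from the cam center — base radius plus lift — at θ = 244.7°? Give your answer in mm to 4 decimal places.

seg 1 [0°–49.7°] uniform, h=17: full span → s += 17 → s = 17.0000
seg 2 [49.7°–197°] simple-harmonic, h=-12: full span → s += -12 → s = 5.0000
seg 3 [197°–248°] cycloidal, h=14: θ=244.7° here. β=47.7, B=51. 14·(0.9353 − sin(2π·0.9353)/(2π)) = 13.9752 → s = 18.9752
radial distance = base radius + s = 47 + 18.9752 = 65.9752

65.9752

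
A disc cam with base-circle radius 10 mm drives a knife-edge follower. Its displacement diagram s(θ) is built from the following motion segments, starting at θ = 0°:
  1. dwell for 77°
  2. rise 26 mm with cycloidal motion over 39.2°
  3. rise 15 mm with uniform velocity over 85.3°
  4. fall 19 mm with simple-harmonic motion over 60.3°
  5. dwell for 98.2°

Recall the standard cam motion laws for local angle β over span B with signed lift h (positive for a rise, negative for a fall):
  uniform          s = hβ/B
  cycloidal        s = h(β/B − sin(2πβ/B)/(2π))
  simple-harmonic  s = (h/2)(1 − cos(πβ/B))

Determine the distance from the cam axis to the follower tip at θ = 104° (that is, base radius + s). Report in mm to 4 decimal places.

seg 1 [0°–77°] dwell: s stays 0.0000
seg 2 [77°–116.2°] cycloidal, h=26: θ=104° here. β=27, B=39.2. 26·(0.6888 − sin(2π·0.6888)/(2π)) = 21.7438 → s = 21.7438
radial distance = base radius + s = 10 + 21.7438 = 31.7438

31.7438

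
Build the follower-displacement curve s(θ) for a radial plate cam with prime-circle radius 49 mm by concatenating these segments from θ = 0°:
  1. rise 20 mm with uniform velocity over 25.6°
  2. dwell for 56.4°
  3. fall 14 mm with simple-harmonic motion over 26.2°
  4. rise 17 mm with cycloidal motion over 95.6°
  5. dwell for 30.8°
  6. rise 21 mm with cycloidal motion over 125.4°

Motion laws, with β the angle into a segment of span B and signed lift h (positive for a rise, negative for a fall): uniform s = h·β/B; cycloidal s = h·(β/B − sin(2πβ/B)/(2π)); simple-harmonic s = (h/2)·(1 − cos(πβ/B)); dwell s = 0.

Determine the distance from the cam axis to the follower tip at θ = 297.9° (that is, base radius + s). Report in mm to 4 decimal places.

seg 1 [0°–25.6°] uniform, h=20: full span → s += 20 → s = 20.0000
seg 2 [25.6°–82°] dwell: s stays 20.0000
seg 3 [82°–108.2°] simple-harmonic, h=-14: full span → s += -14 → s = 6.0000
seg 4 [108.2°–203.8°] cycloidal, h=17: full span → s += 17 → s = 23.0000
seg 5 [203.8°–234.6°] dwell: s stays 23.0000
seg 6 [234.6°–360°] cycloidal, h=21: θ=297.9° here. β=63.3, B=125.4. 21·(0.5048 − sin(2π·0.5048)/(2π)) = 10.7009 → s = 33.7009
radial distance = base radius + s = 49 + 33.7009 = 82.7009

82.7009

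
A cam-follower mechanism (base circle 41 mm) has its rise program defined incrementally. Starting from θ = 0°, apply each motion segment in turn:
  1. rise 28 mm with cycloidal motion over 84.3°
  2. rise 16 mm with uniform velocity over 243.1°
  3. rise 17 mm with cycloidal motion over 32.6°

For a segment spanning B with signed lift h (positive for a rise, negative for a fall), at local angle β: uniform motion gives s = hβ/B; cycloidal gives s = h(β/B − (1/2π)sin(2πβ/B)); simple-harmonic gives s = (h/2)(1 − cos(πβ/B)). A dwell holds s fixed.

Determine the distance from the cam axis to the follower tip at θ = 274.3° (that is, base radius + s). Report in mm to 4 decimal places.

seg 1 [0°–84.3°] cycloidal, h=28: full span → s += 28 → s = 28.0000
seg 2 [84.3°–327.4°] uniform, h=16: θ=274.3° here. β=190, B=243.1. 16·190/243.1 = 12.5051 → s = 40.5051
radial distance = base radius + s = 41 + 40.5051 = 81.5051

81.5051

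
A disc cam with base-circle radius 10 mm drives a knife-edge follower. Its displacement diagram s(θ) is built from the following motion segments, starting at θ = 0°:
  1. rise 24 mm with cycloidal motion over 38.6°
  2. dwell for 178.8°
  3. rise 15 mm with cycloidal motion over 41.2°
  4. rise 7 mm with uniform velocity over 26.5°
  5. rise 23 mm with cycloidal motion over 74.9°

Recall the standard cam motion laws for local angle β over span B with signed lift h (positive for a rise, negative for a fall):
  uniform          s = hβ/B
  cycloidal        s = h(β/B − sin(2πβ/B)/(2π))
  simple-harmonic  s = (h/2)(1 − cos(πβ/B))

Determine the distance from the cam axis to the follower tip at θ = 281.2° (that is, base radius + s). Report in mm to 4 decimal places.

seg 1 [0°–38.6°] cycloidal, h=24: full span → s += 24 → s = 24.0000
seg 2 [38.6°–217.4°] dwell: s stays 24.0000
seg 3 [217.4°–258.6°] cycloidal, h=15: full span → s += 15 → s = 39.0000
seg 4 [258.6°–285.1°] uniform, h=7: θ=281.2° here. β=22.6, B=26.5. 7·22.6/26.5 = 5.9698 → s = 44.9698
radial distance = base radius + s = 10 + 44.9698 = 54.9698

54.9698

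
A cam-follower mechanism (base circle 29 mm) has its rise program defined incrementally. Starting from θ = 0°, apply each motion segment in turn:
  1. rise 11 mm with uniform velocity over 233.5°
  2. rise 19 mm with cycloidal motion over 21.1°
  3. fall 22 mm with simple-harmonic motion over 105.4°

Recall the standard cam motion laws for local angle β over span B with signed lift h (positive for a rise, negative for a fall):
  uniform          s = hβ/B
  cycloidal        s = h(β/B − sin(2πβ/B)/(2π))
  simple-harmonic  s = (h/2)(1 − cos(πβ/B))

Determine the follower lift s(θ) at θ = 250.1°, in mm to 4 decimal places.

seg 1 [0°–233.5°] uniform, h=11: full span → s += 11 → s = 11.0000
seg 2 [233.5°–254.6°] cycloidal, h=19: θ=250.1° here. β=16.6, B=21.1. 19·(0.7867 − sin(2π·0.7867)/(2π)) = 17.8916 → s = 28.8916

28.8916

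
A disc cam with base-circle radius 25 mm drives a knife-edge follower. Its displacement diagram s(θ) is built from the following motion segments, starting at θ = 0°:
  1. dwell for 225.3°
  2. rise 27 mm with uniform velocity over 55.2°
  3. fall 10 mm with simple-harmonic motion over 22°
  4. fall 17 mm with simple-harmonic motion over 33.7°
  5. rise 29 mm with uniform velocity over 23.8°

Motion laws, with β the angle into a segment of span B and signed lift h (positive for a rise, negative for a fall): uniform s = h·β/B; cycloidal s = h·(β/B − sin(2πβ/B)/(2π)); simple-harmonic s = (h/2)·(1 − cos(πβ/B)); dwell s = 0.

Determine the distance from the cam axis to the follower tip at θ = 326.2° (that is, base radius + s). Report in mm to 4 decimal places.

seg 1 [0°–225.3°] dwell: s stays 0.0000
seg 2 [225.3°–280.5°] uniform, h=27: full span → s += 27 → s = 27.0000
seg 3 [280.5°–302.5°] simple-harmonic, h=-10: full span → s += -10 → s = 17.0000
seg 4 [302.5°–336.2°] simple-harmonic, h=-17: θ=326.2° here. β=23.7, B=33.7. -17/2·(1 − cos(π·0.7033)) = -13.5664 → s = 3.4336
radial distance = base radius + s = 25 + 3.4336 = 28.4336

28.4336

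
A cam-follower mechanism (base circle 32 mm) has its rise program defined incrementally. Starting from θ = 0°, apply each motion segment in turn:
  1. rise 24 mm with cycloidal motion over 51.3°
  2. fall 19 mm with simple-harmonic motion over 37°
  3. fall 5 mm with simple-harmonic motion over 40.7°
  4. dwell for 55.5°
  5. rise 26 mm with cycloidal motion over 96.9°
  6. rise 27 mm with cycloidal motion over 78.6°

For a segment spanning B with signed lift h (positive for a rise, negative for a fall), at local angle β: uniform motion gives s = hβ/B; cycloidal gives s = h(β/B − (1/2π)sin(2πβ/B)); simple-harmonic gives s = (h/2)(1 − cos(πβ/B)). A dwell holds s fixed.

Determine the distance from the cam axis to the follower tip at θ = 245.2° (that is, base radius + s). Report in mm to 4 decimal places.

seg 1 [0°–51.3°] cycloidal, h=24: full span → s += 24 → s = 24.0000
seg 2 [51.3°–88.3°] simple-harmonic, h=-19: full span → s += -19 → s = 5.0000
seg 3 [88.3°–129°] simple-harmonic, h=-5: full span → s += -5 → s = 0.0000
seg 4 [129°–184.5°] dwell: s stays 0.0000
seg 5 [184.5°–281.4°] cycloidal, h=26: θ=245.2° here. β=60.7, B=96.9. 26·(0.6264 − sin(2π·0.6264)/(2π)) = 19.2389 → s = 19.2389
radial distance = base radius + s = 32 + 19.2389 = 51.2389

51.2389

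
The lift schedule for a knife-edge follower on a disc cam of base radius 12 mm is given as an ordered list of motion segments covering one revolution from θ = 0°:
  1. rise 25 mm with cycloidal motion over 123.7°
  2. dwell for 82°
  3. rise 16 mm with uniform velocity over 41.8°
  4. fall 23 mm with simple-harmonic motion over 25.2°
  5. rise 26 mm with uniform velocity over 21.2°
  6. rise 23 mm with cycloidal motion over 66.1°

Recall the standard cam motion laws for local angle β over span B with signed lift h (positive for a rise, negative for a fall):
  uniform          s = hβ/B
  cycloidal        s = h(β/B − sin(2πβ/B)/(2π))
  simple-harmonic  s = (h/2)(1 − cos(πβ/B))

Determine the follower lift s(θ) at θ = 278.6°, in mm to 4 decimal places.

seg 1 [0°–123.7°] cycloidal, h=25: full span → s += 25 → s = 25.0000
seg 2 [123.7°–205.7°] dwell: s stays 25.0000
seg 3 [205.7°–247.5°] uniform, h=16: full span → s += 16 → s = 41.0000
seg 4 [247.5°–272.7°] simple-harmonic, h=-23: full span → s += -23 → s = 18.0000
seg 5 [272.7°–293.9°] uniform, h=26: θ=278.6° here. β=5.9, B=21.2. 26·5.9/21.2 = 7.2358 → s = 25.2358

25.2358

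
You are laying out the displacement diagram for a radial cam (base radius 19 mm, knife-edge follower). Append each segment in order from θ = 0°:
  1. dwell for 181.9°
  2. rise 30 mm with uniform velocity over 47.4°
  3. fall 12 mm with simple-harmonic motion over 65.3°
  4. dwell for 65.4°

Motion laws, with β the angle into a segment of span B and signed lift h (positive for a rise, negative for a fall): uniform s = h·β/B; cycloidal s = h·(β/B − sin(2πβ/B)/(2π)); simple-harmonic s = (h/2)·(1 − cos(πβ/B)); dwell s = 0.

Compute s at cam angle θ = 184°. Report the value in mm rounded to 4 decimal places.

seg 1 [0°–181.9°] dwell: s stays 0.0000
seg 2 [181.9°–229.3°] uniform, h=30: θ=184° here. β=2.1, B=47.4. 30·2.1/47.4 = 1.3291 → s = 1.3291

1.3291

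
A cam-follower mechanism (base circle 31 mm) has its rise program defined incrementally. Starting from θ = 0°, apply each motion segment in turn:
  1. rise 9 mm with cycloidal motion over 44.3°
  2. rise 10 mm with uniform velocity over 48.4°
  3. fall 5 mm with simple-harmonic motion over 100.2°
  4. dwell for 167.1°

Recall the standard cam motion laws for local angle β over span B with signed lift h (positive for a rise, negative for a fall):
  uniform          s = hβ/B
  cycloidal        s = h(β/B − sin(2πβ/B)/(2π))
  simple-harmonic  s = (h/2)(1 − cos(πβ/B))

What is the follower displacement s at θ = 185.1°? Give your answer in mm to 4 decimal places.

seg 1 [0°–44.3°] cycloidal, h=9: full span → s += 9 → s = 9.0000
seg 2 [44.3°–92.7°] uniform, h=10: full span → s += 10 → s = 19.0000
seg 3 [92.7°–192.9°] simple-harmonic, h=-5: θ=185.1° here. β=92.4, B=100.2. -5/2·(1 − cos(π·0.9222)) = -4.9256 → s = 14.0744

14.0744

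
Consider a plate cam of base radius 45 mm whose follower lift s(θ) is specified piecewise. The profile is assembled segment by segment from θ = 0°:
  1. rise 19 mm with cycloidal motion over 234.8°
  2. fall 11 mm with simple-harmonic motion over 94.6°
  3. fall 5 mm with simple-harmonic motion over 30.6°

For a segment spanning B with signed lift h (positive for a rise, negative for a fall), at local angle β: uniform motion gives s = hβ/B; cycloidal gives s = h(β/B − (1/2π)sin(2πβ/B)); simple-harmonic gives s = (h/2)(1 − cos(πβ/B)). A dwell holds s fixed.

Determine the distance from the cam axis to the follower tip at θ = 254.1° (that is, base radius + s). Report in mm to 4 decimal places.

seg 1 [0°–234.8°] cycloidal, h=19: full span → s += 19 → s = 19.0000
seg 2 [234.8°–329.4°] simple-harmonic, h=-11: θ=254.1° here. β=19.3, B=94.6. -11/2·(1 − cos(π·0.2040)) = -1.0916 → s = 17.9084
radial distance = base radius + s = 45 + 17.9084 = 62.9084

62.9084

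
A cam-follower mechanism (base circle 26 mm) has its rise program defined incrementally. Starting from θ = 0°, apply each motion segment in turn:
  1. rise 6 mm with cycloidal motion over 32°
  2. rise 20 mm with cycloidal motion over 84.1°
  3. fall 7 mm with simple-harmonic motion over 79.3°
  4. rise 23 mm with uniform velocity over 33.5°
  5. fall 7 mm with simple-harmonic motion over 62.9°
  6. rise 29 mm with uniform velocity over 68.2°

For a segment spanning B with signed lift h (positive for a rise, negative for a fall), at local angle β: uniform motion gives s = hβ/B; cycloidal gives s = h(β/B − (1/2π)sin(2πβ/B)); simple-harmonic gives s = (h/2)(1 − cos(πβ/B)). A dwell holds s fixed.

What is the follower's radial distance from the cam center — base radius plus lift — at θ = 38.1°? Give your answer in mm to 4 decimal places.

seg 1 [0°–32°] cycloidal, h=6: full span → s += 6 → s = 6.0000
seg 2 [32°–116.1°] cycloidal, h=20: θ=38.1° here. β=6.1, B=84.1. 20·(0.0725 − sin(2π·0.0725)/(2π)) = 0.0497 → s = 6.0497
radial distance = base radius + s = 26 + 6.0497 = 32.0497

32.0497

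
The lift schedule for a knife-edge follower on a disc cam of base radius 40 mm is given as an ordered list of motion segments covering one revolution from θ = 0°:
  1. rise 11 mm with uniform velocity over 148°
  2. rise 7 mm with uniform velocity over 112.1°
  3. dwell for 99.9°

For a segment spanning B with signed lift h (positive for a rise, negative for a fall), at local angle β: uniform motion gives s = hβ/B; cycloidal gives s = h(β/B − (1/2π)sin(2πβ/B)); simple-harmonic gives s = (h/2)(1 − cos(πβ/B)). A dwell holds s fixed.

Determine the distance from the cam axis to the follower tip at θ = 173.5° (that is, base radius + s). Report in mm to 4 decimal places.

seg 1 [0°–148°] uniform, h=11: full span → s += 11 → s = 11.0000
seg 2 [148°–260.1°] uniform, h=7: θ=173.5° here. β=25.5, B=112.1. 7·25.5/112.1 = 1.5923 → s = 12.5923
radial distance = base radius + s = 40 + 12.5923 = 52.5923

52.5923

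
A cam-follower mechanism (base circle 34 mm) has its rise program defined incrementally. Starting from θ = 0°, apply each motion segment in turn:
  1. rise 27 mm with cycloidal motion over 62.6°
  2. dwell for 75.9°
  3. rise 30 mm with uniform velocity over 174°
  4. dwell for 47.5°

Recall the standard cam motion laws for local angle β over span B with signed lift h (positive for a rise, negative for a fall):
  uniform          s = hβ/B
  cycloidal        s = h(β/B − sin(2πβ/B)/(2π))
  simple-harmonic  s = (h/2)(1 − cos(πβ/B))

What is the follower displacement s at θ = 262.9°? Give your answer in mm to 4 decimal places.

seg 1 [0°–62.6°] cycloidal, h=27: full span → s += 27 → s = 27.0000
seg 2 [62.6°–138.5°] dwell: s stays 27.0000
seg 3 [138.5°–312.5°] uniform, h=30: θ=262.9° here. β=124.4, B=174. 30·124.4/174 = 21.4483 → s = 48.4483

48.4483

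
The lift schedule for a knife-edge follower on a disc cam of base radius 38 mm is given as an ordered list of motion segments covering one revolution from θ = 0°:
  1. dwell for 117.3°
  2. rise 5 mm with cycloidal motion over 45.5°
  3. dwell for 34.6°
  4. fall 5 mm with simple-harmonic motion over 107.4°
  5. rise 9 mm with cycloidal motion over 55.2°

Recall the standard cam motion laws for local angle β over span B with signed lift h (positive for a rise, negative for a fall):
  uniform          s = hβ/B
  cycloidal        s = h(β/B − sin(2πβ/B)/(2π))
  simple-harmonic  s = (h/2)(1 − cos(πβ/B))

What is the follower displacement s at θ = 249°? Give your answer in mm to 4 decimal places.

seg 1 [0°–117.3°] dwell: s stays 0.0000
seg 2 [117.3°–162.8°] cycloidal, h=5: full span → s += 5 → s = 5.0000
seg 3 [162.8°–197.4°] dwell: s stays 5.0000
seg 4 [197.4°–304.8°] simple-harmonic, h=-5: θ=249° here. β=51.6, B=107.4. -5/2·(1 − cos(π·0.4804)) = -2.3465 → s = 2.6535

2.6535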